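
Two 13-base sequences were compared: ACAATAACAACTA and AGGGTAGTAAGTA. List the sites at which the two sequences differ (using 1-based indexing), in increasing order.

Differences at site 2 (C→G), site 3 (A→G), site 4 (A→G), site 7 (A→G), site 8 (C→T), site 11 (C→G).

2, 3, 4, 7, 8, 11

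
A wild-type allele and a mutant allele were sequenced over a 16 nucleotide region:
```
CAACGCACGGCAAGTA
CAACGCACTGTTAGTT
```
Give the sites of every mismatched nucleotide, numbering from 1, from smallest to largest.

9, 11, 12, 16

Differences at site 9 (G→T), site 11 (C→T), site 12 (A→T), site 16 (A→T).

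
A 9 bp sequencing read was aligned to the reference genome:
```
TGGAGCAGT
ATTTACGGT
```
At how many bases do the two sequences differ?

Mismatches (1-based): base 1: T→A; base 2: G→T; base 3: G→T; base 4: A→T; base 5: G→A; base 7: A→G.

6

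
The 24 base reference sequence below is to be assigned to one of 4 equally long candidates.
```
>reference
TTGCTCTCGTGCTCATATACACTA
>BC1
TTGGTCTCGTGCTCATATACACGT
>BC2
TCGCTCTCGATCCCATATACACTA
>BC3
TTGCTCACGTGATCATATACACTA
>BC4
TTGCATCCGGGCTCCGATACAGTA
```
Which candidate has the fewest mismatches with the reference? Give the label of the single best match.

Hamming distances to reference — BC1: 3; BC2: 4; BC3: 2; BC4: 7.
Smallest is BC3 with 2 mismatches.

BC3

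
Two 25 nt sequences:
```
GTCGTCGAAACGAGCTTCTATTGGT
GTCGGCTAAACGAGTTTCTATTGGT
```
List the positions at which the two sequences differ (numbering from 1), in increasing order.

5, 7, 15

Differences at position 5 (T→G), position 7 (G→T), position 15 (C→T).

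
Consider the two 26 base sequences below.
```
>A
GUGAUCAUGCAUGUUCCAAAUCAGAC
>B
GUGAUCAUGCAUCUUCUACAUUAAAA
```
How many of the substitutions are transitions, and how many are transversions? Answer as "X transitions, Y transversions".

Mismatches (1-based):
site 13: G→C (purine→pyrimidine, transversion)
site 17: C→U (pyrimidine→pyrimidine, transition)
site 19: A→C (purine→pyrimidine, transversion)
site 22: C→U (pyrimidine→pyrimidine, transition)
site 24: G→A (purine→purine, transition)
site 26: C→A (pyrimidine→purine, transversion)

3 transitions, 3 transversions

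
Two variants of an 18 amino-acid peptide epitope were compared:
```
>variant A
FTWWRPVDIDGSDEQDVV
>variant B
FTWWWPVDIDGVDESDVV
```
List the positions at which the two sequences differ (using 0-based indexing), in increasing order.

Scanning 0-based: 4: R/W; 11: S/V; 14: Q/S.

4, 11, 14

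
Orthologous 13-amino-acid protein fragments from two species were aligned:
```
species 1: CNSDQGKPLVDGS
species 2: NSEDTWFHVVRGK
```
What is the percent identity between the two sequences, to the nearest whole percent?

23%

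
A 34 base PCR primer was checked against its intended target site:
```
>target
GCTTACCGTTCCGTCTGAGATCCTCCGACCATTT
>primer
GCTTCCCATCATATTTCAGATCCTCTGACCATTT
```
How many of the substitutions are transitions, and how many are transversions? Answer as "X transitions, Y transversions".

Mismatches (1-based):
position 5: A→C (purine→pyrimidine, transversion)
position 8: G→A (purine→purine, transition)
position 10: T→C (pyrimidine→pyrimidine, transition)
position 11: C→A (pyrimidine→purine, transversion)
position 12: C→T (pyrimidine→pyrimidine, transition)
position 13: G→A (purine→purine, transition)
position 15: C→T (pyrimidine→pyrimidine, transition)
position 17: G→C (purine→pyrimidine, transversion)
position 26: C→T (pyrimidine→pyrimidine, transition)

6 transitions, 3 transversions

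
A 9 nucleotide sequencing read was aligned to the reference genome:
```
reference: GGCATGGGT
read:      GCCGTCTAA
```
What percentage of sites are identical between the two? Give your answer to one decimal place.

Mismatches at positions 2, 4, 6, 7, 8, 9 (1-based): 6 of 9.
Identical positions: 3/9 = 33.33% → 33.3%.

33.3%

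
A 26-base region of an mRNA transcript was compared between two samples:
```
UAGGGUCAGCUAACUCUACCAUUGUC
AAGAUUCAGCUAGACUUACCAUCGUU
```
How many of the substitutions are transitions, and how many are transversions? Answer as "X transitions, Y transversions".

Mismatches (1-based):
position 1: U→A (pyrimidine→purine, transversion)
position 4: G→A (purine→purine, transition)
position 5: G→U (purine→pyrimidine, transversion)
position 13: A→G (purine→purine, transition)
position 14: C→A (pyrimidine→purine, transversion)
position 15: U→C (pyrimidine→pyrimidine, transition)
position 16: C→U (pyrimidine→pyrimidine, transition)
position 23: U→C (pyrimidine→pyrimidine, transition)
position 26: C→U (pyrimidine→pyrimidine, transition)

6 transitions, 3 transversions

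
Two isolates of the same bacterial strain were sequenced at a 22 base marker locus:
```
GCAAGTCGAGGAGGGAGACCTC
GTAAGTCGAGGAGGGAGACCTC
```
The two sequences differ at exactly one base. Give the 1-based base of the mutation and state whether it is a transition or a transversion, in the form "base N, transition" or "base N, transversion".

base 2, transition

The sequences differ only at base 2: C→T (pyrimidine→pyrimidine), a transition.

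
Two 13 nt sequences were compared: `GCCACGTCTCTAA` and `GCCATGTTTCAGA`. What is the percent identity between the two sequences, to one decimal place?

69.2%

4 positions differ (5, 8, 11, 12), so 9 of 13 match: 9/13 = 69.23%.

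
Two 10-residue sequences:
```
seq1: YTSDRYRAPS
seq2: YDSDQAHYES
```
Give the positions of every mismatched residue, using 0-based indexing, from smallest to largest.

1, 4, 5, 6, 7, 8

Scanning 0-based: 1: T/D; 4: R/Q; 5: Y/A; 6: R/H; 7: A/Y; 8: P/E.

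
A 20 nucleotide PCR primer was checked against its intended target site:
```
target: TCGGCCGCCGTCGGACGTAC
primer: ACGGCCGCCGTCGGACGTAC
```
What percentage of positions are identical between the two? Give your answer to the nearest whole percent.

95%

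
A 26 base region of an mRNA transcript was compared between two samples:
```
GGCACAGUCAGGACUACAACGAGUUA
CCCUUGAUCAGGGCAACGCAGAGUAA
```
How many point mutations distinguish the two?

12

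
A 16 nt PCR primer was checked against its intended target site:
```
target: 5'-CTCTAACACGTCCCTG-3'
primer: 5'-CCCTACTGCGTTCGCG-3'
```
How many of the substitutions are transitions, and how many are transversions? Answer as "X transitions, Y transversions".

5 transitions, 2 transversions

Mismatches (1-based):
position 2: T→C (pyrimidine→pyrimidine, transition)
position 6: A→C (purine→pyrimidine, transversion)
position 7: C→T (pyrimidine→pyrimidine, transition)
position 8: A→G (purine→purine, transition)
position 12: C→T (pyrimidine→pyrimidine, transition)
position 14: C→G (pyrimidine→purine, transversion)
position 15: T→C (pyrimidine→pyrimidine, transition)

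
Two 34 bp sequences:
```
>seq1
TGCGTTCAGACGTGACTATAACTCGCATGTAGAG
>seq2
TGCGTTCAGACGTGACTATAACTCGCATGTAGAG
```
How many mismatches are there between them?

The two sequences are identical at every position.

0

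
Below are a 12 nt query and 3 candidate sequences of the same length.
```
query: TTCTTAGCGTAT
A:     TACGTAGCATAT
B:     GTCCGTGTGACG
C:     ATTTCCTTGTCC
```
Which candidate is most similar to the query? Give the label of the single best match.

Hamming distances to query — A: 3; B: 8; C: 8.
Smallest is A with 3 mismatches.

A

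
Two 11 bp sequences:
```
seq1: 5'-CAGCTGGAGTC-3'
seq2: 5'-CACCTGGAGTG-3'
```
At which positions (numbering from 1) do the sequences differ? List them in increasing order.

3, 11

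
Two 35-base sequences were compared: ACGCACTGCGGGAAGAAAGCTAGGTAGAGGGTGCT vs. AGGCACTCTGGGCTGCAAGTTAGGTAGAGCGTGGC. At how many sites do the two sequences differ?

10

Comparing position by position, 10 sites differ: 2 (C/G), 8 (G/C), 9 (C/T), 13 (A/C), 14 (A/T), 16 (A/C), 20 (C/T), 30 (G/C), 34 (C/G), 35 (T/C).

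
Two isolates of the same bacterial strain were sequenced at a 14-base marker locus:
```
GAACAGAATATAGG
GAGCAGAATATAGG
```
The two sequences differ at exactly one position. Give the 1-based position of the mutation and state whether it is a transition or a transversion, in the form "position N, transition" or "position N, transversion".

position 3, transition

Position 3 changes A→G. A is a purine and G is a purine, so this is a transition.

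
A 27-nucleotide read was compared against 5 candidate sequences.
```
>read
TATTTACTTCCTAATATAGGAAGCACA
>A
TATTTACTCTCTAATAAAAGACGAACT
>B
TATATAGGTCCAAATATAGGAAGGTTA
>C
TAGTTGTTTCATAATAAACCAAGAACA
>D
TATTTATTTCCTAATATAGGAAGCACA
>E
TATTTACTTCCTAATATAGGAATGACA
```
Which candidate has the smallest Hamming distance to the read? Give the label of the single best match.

D

Hamming distances to read — A: 7; B: 7; C: 8; D: 1; E: 2.
Smallest is D with 1 mismatch.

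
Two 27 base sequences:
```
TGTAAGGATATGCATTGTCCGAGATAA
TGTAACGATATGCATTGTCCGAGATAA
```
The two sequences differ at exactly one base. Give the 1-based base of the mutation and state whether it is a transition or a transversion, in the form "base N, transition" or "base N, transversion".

base 6, transversion

The sequences differ only at base 6: G→C (purine→pyrimidine), a transversion.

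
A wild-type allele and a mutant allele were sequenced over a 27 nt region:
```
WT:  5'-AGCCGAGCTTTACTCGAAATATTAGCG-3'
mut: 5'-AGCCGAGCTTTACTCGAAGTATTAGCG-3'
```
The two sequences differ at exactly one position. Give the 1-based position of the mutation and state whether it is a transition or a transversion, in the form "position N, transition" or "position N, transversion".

Position 19 changes A→G. A is a purine and G is a purine, so this is a transition.

position 19, transition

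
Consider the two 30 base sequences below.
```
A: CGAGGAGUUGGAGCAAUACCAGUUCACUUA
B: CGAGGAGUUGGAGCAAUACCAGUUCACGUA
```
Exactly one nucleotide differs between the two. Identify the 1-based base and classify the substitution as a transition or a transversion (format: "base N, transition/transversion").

base 28, transversion

The sequences differ only at base 28: U→G (pyrimidine→purine), a transversion.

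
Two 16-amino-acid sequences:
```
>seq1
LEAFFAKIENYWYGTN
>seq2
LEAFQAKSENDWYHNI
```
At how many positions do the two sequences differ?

The sequences differ at positions 5, 8, 11, 14, 15, 16 (1-based) — 6 in total.

6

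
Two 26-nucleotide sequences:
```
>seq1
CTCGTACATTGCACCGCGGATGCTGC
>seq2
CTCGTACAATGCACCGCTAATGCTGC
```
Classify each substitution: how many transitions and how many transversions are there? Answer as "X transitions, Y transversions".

1 transition, 2 transversions

Transitions (purine↔purine or pyrimidine↔pyrimidine): 19 G→A.
Transversions (purine↔pyrimidine): 9 T→A, 18 G→T.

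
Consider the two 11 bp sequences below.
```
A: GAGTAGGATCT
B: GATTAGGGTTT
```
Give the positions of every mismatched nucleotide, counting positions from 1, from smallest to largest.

Scanning 1-based: 3: G/T; 8: A/G; 10: C/T.

3, 8, 10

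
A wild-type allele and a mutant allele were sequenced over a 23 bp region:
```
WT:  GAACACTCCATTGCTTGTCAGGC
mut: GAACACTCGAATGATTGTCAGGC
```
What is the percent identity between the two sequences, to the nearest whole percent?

Mismatches at positions 9, 11, 14 (1-based): 3 of 23.
Identical positions: 20/23 = 86.96% → 87%.

87%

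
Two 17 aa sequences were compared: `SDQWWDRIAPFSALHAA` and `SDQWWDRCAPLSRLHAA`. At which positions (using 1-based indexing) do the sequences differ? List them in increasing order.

Differences at position 8 (I→C), position 11 (F→L), position 13 (A→R).

8, 11, 13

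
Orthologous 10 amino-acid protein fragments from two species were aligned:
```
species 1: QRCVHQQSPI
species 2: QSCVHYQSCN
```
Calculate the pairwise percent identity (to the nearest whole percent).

60%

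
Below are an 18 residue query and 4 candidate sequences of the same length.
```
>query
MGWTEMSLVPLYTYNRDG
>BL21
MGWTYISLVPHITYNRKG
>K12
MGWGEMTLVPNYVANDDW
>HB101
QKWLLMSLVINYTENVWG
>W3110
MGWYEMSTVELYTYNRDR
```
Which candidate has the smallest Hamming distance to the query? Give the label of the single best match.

BL21 differs at 5 residues; K12 differs at 7 residues; HB101 differs at 9 residues; W3110 differs at 4 residues. The closest is W3110.

W3110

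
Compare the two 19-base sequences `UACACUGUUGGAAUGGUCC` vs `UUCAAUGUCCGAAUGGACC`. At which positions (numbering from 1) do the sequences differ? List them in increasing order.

2, 5, 9, 10, 17

Scanning 1-based: 2: A/U; 5: C/A; 9: U/C; 10: G/C; 17: U/A.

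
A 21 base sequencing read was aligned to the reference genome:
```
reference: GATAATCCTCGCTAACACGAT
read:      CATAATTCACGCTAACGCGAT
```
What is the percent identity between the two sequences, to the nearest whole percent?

4 positions differ (1, 7, 9, 17), so 17 of 21 match: 17/21 = 80.95%.

81%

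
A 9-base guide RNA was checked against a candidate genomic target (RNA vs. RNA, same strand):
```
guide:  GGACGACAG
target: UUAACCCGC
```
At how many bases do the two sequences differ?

7

The sequences differ at bases 1, 2, 4, 5, 6, 8, 9 (1-based) — 7 in total.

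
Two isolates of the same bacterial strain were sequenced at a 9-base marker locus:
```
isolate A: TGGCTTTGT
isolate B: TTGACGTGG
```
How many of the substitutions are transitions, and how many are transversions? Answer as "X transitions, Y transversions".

Mismatches (1-based):
base 2: G→T (purine→pyrimidine, transversion)
base 4: C→A (pyrimidine→purine, transversion)
base 5: T→C (pyrimidine→pyrimidine, transition)
base 6: T→G (pyrimidine→purine, transversion)
base 9: T→G (pyrimidine→purine, transversion)

1 transition, 4 transversions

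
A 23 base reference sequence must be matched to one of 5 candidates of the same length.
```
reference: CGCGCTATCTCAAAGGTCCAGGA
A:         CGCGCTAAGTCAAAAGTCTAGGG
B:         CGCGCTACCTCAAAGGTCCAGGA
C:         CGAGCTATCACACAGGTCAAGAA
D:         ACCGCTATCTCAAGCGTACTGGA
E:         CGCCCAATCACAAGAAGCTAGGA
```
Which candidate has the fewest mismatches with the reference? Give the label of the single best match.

B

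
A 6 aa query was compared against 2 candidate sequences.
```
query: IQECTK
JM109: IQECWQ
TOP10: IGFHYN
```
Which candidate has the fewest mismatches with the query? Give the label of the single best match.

JM109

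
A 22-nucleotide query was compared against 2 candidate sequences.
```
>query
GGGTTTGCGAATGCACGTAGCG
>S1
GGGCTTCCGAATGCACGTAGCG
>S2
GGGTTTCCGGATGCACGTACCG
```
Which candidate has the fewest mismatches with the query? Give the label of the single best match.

S1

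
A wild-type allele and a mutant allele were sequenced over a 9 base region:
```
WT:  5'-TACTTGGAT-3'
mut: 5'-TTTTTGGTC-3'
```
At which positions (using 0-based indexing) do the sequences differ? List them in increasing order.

Differences at position 1 (A→T), position 2 (C→T), position 7 (A→T), position 8 (T→C).

1, 2, 7, 8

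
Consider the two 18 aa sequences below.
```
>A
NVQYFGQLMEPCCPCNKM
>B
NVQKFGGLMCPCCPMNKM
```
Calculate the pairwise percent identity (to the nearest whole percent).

78%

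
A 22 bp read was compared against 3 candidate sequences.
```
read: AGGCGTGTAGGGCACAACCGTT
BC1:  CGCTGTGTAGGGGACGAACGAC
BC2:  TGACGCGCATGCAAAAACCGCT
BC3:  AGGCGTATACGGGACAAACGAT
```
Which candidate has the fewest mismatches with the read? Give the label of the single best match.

BC3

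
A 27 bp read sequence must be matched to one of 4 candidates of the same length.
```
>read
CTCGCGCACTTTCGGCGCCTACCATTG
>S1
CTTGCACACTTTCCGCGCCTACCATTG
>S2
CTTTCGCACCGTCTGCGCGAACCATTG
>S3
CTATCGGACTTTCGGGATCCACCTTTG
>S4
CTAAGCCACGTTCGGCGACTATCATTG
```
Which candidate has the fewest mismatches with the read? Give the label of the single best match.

Hamming distances to read — S1: 3; S2: 7; S3: 8; S4: 7.
Smallest is S1 with 3 mismatches.

S1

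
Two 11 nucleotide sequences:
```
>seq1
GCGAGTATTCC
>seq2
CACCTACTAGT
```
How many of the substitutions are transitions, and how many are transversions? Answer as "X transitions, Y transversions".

1 transition, 9 transversions

Transitions (purine↔purine or pyrimidine↔pyrimidine): 11 C→T.
Transversions (purine↔pyrimidine): 1 G→C, 2 C→A, 3 G→C, 4 A→C, 5 G→T, 6 T→A, 7 A→C, 9 T→A, 10 C→G.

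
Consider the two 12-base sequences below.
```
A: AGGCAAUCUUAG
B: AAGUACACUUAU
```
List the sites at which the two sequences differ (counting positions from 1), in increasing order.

Differences at site 2 (G→A), site 4 (C→U), site 6 (A→C), site 7 (U→A), site 12 (G→U).

2, 4, 6, 7, 12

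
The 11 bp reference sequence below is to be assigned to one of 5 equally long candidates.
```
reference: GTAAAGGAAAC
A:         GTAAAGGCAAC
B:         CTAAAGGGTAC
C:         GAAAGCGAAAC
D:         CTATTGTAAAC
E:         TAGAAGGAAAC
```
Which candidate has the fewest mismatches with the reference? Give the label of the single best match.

A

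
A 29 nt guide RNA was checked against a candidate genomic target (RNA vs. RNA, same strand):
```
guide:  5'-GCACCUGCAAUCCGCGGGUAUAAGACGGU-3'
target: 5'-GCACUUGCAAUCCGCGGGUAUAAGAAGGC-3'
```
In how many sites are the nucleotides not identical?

3

The sequences differ at sites 5, 26, 29 (1-based) — 3 in total.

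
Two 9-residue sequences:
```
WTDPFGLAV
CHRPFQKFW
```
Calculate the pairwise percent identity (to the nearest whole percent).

22%

Mismatches at positions 1, 2, 3, 6, 7, 8, 9 (1-based): 7 of 9.
Identical positions: 2/9 = 22.22% → 22%.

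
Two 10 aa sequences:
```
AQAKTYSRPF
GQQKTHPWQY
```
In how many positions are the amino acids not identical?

Mismatches (1-based): position 1: A→G; position 3: A→Q; position 6: Y→H; position 7: S→P; position 8: R→W; position 9: P→Q; position 10: F→Y.

7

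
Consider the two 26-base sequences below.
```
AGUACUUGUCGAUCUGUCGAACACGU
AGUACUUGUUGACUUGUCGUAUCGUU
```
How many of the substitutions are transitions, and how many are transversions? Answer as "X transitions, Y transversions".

4 transitions, 4 transversions

Transitions (purine↔purine or pyrimidine↔pyrimidine): 10 C→U, 13 U→C, 14 C→U, 22 C→U.
Transversions (purine↔pyrimidine): 20 A→U, 23 A→C, 24 C→G, 25 G→U.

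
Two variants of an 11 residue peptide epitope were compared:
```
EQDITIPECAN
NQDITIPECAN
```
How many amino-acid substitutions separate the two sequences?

The sequences differ at positions 1 (1-based) — 1 in total.

1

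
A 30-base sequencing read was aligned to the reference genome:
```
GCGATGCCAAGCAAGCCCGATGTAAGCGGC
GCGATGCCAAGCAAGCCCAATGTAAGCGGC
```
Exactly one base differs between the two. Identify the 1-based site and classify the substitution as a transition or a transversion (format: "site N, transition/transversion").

The sequences differ only at site 19: G→A (purine→purine), a transition.

site 19, transition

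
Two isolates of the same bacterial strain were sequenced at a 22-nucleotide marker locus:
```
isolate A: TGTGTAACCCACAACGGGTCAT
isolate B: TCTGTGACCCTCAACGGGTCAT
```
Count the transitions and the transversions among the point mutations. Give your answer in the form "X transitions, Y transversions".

Transitions (purine↔purine or pyrimidine↔pyrimidine): 6 A→G.
Transversions (purine↔pyrimidine): 2 G→C, 11 A→T.

1 transition, 2 transversions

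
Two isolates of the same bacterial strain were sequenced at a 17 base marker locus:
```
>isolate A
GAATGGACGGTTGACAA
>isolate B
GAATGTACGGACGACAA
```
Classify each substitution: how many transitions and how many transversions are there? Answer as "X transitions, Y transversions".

Transitions (purine↔purine or pyrimidine↔pyrimidine): 12 T→C.
Transversions (purine↔pyrimidine): 6 G→T, 11 T→A.

1 transition, 2 transversions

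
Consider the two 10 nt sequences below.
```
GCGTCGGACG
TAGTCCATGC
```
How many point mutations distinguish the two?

7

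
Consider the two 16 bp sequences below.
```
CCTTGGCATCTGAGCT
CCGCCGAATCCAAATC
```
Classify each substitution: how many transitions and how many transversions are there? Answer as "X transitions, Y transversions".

6 transitions, 3 transversions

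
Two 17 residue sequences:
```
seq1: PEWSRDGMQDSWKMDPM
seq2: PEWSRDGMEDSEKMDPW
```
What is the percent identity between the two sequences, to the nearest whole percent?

Mismatches at positions 9, 12, 17 (1-based): 3 of 17.
Identical positions: 14/17 = 82.35% → 82%.

82%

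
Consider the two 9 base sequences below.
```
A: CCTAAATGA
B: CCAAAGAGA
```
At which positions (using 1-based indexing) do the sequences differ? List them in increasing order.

3, 6, 7

Differences at position 3 (T→A), position 6 (A→G), position 7 (T→A).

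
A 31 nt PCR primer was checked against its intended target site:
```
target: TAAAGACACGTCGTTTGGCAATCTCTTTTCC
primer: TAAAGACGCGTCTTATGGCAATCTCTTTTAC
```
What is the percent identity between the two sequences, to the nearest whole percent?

4 positions differ (8, 13, 15, 30), so 27 of 31 match: 27/31 = 87.1%.

87%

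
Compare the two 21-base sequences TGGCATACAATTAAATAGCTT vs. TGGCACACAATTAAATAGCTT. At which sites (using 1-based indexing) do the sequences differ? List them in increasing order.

Differences at site 6 (T→C).

6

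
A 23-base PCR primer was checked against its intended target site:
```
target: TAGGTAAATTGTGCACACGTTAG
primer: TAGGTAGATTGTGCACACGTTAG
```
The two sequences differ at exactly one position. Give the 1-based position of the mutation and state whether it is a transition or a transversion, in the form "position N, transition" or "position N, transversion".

The sequences differ only at position 7: A→G (purine→purine), a transition.

position 7, transition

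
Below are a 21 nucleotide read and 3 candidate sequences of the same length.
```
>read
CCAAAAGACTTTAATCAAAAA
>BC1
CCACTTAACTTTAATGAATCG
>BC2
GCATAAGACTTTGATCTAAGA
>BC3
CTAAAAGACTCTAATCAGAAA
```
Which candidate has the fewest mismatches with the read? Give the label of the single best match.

BC3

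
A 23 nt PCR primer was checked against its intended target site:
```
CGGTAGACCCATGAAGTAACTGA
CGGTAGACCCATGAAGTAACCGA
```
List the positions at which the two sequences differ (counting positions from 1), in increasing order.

21

Differences at position 21 (T→C).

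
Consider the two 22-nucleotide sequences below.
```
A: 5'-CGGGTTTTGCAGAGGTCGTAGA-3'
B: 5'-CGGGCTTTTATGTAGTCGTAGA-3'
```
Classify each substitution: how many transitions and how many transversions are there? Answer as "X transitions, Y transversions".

2 transitions, 4 transversions

Transitions (purine↔purine or pyrimidine↔pyrimidine): 5 T→C, 14 G→A.
Transversions (purine↔pyrimidine): 9 G→T, 10 C→A, 11 A→T, 13 A→T.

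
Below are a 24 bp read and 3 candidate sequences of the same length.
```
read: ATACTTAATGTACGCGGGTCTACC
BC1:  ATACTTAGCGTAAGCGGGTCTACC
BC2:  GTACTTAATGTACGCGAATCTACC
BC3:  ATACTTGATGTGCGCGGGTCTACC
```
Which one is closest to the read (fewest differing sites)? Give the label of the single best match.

Hamming distances to read — BC1: 3; BC2: 3; BC3: 2.
Smallest is BC3 with 2 mismatches.

BC3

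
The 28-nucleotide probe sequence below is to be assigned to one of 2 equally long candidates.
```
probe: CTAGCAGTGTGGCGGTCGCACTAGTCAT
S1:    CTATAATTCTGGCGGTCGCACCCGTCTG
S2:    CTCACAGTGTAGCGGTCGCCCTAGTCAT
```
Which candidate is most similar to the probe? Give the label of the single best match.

Hamming distances to probe — S1: 8; S2: 4.
Smallest is S2 with 4 mismatches.

S2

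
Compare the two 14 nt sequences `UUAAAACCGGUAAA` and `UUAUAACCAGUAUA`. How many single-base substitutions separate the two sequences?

3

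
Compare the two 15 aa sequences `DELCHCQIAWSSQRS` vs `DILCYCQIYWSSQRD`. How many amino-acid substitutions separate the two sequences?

4

Mismatches (1-based): residue 2: E→I; residue 5: H→Y; residue 9: A→Y; residue 15: S→D.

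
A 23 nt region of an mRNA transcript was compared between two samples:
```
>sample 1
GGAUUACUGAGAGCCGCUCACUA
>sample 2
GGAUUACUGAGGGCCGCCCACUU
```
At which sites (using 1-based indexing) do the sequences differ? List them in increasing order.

Scanning 1-based: 12: A/G; 18: U/C; 23: A/U.

12, 18, 23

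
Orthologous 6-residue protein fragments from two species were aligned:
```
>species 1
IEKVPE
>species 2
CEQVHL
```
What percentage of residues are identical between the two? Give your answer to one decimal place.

4 positions differ (1, 3, 5, 6), so 2 of 6 match: 2/6 = 33.33%.

33.3%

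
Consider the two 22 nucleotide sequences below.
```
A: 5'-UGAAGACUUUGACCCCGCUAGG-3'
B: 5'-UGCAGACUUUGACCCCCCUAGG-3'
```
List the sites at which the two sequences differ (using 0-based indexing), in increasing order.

Differences at site 2 (A→C), site 16 (G→C).

2, 16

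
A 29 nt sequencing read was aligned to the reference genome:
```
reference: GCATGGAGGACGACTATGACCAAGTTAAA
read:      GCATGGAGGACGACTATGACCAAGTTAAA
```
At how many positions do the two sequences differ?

0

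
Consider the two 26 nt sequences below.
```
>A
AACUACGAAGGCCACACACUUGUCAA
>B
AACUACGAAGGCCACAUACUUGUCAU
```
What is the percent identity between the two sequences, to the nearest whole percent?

2 positions differ (17, 26), so 24 of 26 match: 24/26 = 92.31%.

92%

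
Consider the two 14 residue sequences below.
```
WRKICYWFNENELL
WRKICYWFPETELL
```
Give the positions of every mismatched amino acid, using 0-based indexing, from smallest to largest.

8, 10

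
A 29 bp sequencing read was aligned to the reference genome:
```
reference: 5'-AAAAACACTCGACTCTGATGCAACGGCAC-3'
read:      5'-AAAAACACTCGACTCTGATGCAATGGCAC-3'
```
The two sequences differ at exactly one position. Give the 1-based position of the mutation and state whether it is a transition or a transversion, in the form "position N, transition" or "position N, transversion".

position 24, transition

Position 24 changes C→T. C is a pyrimidine and T is a pyrimidine, so this is a transition.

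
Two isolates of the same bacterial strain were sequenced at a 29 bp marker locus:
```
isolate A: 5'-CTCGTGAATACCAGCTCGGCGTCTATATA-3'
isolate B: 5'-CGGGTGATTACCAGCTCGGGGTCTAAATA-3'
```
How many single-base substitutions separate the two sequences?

Comparing position by position, 5 bases differ: 2 (T/G), 3 (C/G), 8 (A/T), 20 (C/G), 26 (T/A).

5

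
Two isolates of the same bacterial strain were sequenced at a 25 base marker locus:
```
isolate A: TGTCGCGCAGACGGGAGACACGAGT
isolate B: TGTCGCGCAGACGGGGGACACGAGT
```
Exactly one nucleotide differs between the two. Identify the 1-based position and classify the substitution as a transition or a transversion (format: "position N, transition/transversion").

position 16, transition

Position 16 changes A→G. A is a purine and G is a purine, so this is a transition.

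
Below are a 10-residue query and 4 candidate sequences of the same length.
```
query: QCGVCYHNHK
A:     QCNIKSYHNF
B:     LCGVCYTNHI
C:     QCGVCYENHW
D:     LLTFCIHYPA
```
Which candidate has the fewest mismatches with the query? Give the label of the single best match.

C

Hamming distances to query — A: 8; B: 3; C: 2; D: 8.
Smallest is C with 2 mismatches.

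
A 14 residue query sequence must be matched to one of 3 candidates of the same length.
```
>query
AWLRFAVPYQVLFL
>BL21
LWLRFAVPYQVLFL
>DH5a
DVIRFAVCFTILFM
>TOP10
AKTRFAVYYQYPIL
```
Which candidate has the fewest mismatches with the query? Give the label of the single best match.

BL21 differs at 1 residue; DH5a differs at 8 residues; TOP10 differs at 6 residues. The closest is BL21.

BL21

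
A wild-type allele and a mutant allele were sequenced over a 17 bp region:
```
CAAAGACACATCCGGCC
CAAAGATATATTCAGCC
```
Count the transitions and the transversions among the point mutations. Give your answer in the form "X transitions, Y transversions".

Transitions (purine↔purine or pyrimidine↔pyrimidine): 7 C→T, 9 C→T, 12 C→T, 14 G→A.
Transversions (purine↔pyrimidine): none.

4 transitions, 0 transversions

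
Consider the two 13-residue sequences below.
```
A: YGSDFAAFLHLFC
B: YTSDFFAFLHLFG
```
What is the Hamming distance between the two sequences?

The sequences differ at residues 2, 6, 13 (1-based) — 3 in total.

3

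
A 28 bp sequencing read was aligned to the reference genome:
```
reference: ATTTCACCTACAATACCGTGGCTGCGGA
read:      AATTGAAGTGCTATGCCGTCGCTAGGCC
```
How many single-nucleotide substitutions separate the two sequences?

12

The sequences differ at sites 2, 5, 7, 8, 10, 12, 15, 20, 24, 25, 27, 28 (1-based) — 12 in total.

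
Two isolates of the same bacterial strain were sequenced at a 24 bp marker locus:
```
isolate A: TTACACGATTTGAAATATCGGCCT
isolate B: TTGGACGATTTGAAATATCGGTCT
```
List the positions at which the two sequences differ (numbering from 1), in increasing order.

Scanning 1-based: 3: A/G; 4: C/G; 22: C/T.

3, 4, 22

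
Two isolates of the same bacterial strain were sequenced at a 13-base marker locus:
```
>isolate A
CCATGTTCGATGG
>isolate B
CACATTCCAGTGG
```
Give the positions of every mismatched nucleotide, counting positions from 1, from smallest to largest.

2, 3, 4, 5, 7, 9, 10

Scanning 1-based: 2: C/A; 3: A/C; 4: T/A; 5: G/T; 7: T/C; 9: G/A; 10: A/G.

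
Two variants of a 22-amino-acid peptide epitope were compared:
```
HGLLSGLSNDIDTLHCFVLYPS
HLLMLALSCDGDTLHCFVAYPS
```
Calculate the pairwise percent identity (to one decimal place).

7 positions differ (2, 4, 5, 6, 9, 11, 19), so 15 of 22 match: 15/22 = 68.18%.

68.2%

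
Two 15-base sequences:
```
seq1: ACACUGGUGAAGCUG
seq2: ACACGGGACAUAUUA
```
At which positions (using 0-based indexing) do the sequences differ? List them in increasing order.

4, 7, 8, 10, 11, 12, 14

Differences at position 4 (U→G), position 7 (U→A), position 8 (G→C), position 10 (A→U), position 11 (G→A), position 12 (C→U), position 14 (G→A).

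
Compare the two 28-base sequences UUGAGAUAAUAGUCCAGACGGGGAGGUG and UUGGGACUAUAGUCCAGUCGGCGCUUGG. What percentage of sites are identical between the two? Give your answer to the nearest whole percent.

9 positions differ (4, 7, 8, 18, 22, 24, 25, 26, 27), so 19 of 28 match: 19/28 = 67.86%.

68%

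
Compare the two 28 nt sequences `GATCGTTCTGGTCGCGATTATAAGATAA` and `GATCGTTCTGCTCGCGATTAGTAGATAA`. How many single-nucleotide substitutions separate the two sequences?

The sequences differ at sites 11, 21, 22 (1-based) — 3 in total.

3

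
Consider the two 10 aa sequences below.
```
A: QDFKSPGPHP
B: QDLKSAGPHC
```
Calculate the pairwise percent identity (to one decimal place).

70.0%

Mismatches at positions 3, 6, 10 (1-based): 3 of 10.
Identical positions: 7/10 = 70% → 70.0%.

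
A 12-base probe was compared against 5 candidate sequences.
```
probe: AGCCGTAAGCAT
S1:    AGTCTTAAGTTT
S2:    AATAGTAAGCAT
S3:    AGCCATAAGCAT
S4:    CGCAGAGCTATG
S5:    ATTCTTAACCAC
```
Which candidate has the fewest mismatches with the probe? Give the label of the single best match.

S3

S1 differs at 4 bases; S2 differs at 3 bases; S3 differs at 1 base; S4 differs at 9 bases; S5 differs at 5 bases. The closest is S3.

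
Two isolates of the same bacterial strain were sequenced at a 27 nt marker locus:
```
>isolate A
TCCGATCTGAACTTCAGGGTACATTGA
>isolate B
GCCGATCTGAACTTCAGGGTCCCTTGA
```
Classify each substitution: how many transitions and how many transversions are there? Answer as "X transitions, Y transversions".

0 transitions, 3 transversions

Transitions (purine↔purine or pyrimidine↔pyrimidine): none.
Transversions (purine↔pyrimidine): 1 T→G, 21 A→C, 23 A→C.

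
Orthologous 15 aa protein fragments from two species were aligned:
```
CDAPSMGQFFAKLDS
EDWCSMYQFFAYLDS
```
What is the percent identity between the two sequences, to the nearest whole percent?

67%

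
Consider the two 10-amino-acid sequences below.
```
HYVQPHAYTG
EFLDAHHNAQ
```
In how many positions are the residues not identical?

9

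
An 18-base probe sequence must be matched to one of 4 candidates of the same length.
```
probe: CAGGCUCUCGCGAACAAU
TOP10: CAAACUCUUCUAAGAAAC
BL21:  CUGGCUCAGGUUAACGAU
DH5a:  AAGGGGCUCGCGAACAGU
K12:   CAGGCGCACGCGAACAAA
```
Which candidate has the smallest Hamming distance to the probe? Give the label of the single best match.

K12

Hamming distances to probe — TOP10: 9; BL21: 6; DH5a: 4; K12: 3.
Smallest is K12 with 3 mismatches.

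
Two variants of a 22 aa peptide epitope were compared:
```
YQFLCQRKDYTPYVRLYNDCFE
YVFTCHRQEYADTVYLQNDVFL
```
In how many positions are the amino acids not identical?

12

The sequences differ at positions 2, 4, 6, 8, 9, 11, 12, 13, 15, 17, 20, 22 (1-based) — 12 in total.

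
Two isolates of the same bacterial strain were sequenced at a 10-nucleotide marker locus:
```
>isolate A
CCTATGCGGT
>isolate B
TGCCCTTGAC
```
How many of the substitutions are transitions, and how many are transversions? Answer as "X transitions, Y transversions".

Transitions (purine↔purine or pyrimidine↔pyrimidine): 1 C→T, 3 T→C, 5 T→C, 7 C→T, 9 G→A, 10 T→C.
Transversions (purine↔pyrimidine): 2 C→G, 4 A→C, 6 G→T.

6 transitions, 3 transversions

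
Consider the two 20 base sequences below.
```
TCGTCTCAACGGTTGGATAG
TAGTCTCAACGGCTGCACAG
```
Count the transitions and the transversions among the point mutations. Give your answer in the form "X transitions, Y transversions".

Mismatches (1-based):
site 2: C→A (pyrimidine→purine, transversion)
site 13: T→C (pyrimidine→pyrimidine, transition)
site 16: G→C (purine→pyrimidine, transversion)
site 18: T→C (pyrimidine→pyrimidine, transition)

2 transitions, 2 transversions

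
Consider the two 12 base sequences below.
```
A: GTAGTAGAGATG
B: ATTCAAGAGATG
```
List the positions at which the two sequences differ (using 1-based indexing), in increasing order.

Scanning 1-based: 1: G/A; 3: A/T; 4: G/C; 5: T/A.

1, 3, 4, 5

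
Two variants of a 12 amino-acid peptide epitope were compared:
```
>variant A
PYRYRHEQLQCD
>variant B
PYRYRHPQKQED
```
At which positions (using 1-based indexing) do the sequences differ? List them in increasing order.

7, 9, 11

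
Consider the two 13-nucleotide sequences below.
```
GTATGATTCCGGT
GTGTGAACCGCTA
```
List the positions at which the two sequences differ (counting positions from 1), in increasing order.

3, 7, 8, 10, 11, 12, 13

Scanning 1-based: 3: A/G; 7: T/A; 8: T/C; 10: C/G; 11: G/C; 12: G/T; 13: T/A.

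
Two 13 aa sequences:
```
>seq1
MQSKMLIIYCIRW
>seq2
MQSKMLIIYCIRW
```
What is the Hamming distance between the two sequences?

The two sequences are identical at every position.

0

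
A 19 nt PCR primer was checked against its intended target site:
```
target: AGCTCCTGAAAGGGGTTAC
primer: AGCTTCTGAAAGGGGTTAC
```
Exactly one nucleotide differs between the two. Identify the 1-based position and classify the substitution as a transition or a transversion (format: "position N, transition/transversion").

Position 5 changes C→T. C is a pyrimidine and T is a pyrimidine, so this is a transition.

position 5, transition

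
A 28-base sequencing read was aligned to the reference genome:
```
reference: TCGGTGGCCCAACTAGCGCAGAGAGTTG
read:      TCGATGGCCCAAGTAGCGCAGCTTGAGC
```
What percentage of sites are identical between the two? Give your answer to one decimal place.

71.4%

Mismatches at positions 4, 13, 22, 23, 24, 26, 27, 28 (1-based): 8 of 28.
Identical positions: 20/28 = 71.43% → 71.4%.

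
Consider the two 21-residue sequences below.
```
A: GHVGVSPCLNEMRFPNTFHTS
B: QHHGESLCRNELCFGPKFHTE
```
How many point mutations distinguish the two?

11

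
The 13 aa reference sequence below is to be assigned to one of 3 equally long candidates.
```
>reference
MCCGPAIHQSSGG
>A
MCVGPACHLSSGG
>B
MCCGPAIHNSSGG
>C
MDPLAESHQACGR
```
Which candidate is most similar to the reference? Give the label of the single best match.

B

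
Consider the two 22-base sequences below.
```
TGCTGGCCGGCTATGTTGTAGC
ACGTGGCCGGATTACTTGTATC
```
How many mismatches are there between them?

8

Comparing position by position, 8 sites differ: 1 (T/A), 2 (G/C), 3 (C/G), 11 (C/A), 13 (A/T), 14 (T/A), 15 (G/C), 21 (G/T).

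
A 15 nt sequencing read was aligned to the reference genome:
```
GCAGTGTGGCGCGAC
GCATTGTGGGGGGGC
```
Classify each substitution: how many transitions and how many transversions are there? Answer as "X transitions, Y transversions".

1 transition, 3 transversions

Transitions (purine↔purine or pyrimidine↔pyrimidine): 14 A→G.
Transversions (purine↔pyrimidine): 4 G→T, 10 C→G, 12 C→G.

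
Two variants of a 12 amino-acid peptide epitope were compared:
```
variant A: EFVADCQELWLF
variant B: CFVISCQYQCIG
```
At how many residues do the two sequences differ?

8

Comparing position by position, 8 residues differ: 1 (E/C), 4 (A/I), 5 (D/S), 8 (E/Y), 9 (L/Q), 10 (W/C), 11 (L/I), 12 (F/G).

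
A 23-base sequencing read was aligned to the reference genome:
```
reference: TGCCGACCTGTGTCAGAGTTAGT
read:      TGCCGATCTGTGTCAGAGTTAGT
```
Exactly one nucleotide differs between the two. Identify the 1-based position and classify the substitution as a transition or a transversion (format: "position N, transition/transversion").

The sequences differ only at position 7: C→T (pyrimidine→pyrimidine), a transition.

position 7, transition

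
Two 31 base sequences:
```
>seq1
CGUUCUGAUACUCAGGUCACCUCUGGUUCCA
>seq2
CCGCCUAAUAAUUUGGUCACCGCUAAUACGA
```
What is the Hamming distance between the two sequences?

12

Comparing position by position, 12 positions differ: 2 (G/C), 3 (U/G), 4 (U/C), 7 (G/A), 11 (C/A), 13 (C/U), 14 (A/U), 22 (U/G), 25 (G/A), 26 (G/A), 28 (U/A), 30 (C/G).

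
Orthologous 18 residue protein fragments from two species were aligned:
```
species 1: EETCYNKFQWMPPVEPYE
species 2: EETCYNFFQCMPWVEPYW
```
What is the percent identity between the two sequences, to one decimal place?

Mismatches at positions 7, 10, 13, 18 (1-based): 4 of 18.
Identical positions: 14/18 = 77.78% → 77.8%.

77.8%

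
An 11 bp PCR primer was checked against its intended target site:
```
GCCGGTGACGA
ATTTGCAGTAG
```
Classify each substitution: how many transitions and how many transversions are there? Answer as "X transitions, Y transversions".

Mismatches (1-based):
base 1: G→A (purine→purine, transition)
base 2: C→T (pyrimidine→pyrimidine, transition)
base 3: C→T (pyrimidine→pyrimidine, transition)
base 4: G→T (purine→pyrimidine, transversion)
base 6: T→C (pyrimidine→pyrimidine, transition)
base 7: G→A (purine→purine, transition)
base 8: A→G (purine→purine, transition)
base 9: C→T (pyrimidine→pyrimidine, transition)
base 10: G→A (purine→purine, transition)
base 11: A→G (purine→purine, transition)

9 transitions, 1 transversion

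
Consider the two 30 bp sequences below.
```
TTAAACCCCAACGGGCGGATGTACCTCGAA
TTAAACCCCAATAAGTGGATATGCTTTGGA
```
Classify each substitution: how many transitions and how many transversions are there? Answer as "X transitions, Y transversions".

Mismatches (1-based):
base 12: C→T (pyrimidine→pyrimidine, transition)
base 13: G→A (purine→purine, transition)
base 14: G→A (purine→purine, transition)
base 16: C→T (pyrimidine→pyrimidine, transition)
base 21: G→A (purine→purine, transition)
base 23: A→G (purine→purine, transition)
base 25: C→T (pyrimidine→pyrimidine, transition)
base 27: C→T (pyrimidine→pyrimidine, transition)
base 29: A→G (purine→purine, transition)

9 transitions, 0 transversions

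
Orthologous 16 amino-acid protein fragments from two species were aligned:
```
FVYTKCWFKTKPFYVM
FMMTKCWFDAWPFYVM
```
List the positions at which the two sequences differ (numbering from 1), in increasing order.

Scanning 1-based: 2: V/M; 3: Y/M; 9: K/D; 10: T/A; 11: K/W.

2, 3, 9, 10, 11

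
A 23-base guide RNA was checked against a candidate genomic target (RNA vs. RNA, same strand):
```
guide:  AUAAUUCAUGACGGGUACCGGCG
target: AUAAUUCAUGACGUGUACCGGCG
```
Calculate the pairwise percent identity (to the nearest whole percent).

96%

Mismatch at position 14 (1-based): 1 of 23.
Identical positions: 22/23 = 95.65% → 96%.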